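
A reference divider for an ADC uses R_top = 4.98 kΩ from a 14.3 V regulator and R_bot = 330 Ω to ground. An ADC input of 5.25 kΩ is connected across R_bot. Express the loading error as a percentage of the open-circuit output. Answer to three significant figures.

The divider's output (Thévenin) resistance is R_top‖R_bot = 309.5 Ω.
Fractional drop under load = R_th/(R_th + R_L) = 309.5 / (309.5 + 5250) = 0.05567.
So the output falls by 5.57 %.

5.57 %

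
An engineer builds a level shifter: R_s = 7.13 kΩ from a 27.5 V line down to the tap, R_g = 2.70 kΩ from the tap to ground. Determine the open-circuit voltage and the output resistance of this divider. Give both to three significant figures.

V_th = 7.55 V, R_th = 1.96 kΩ

V_th is the open-circuit tap voltage: 27.5 × 2.70/(7.13 + 2.70) = 7.55 V.
With the supply zeroed, R_s and R_g appear in parallel from the tap: R_th = R_s‖R_g = (7.13 × 2.70)/9.830 = 1.96 kΩ.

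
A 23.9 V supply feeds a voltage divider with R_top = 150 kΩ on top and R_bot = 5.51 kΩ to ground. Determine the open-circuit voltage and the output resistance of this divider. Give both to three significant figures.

V_th is the open-circuit tap voltage: 23.9 × 5.51/(150 + 5.51) = 0.847 V.
With the supply zeroed, R_top and R_bot appear in parallel from the tap: R_th = R_top‖R_bot = (150 × 5.51)/155.5 = 5.31 kΩ.

V_th = 0.847 V, R_th = 5.31 kΩ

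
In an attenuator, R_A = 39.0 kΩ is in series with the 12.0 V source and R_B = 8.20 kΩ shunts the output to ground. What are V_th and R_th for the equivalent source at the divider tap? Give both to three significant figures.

V_th is the open-circuit tap voltage: 12.0 × 8.20/(39.0 + 8.20) = 2.08 V.
With the supply zeroed, R_A and R_B appear in parallel from the tap: R_th = R_A‖R_B = (39.0 × 8.20)/47.20 = 6.78 kΩ.

V_th = 2.08 V, R_th = 6.78 kΩ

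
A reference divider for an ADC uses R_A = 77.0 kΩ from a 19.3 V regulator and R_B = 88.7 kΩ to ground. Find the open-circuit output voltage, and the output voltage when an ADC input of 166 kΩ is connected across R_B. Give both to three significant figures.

Open-circuit: V = 19.3 × 88.7/(77.0 + 88.7) = 10.3 V.
With the load, R_B becomes R_B‖R_L = 57.81 kΩ, so V = 19.3 × 57.81/134.8 = 8.28 V.

Unloaded: 10.3 V; loaded: 8.28 V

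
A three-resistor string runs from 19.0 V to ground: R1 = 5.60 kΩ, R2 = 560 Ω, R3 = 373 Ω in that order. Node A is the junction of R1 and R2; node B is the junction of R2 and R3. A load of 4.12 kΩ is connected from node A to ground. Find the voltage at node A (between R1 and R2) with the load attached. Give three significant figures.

Below node A the series string R2+R3 = 933.0 Ω sits in parallel with the 4120 Ω load: 760.7 Ω.
V_A = 19.0 × 760.7/(5600 + 760.7) = 2.27 V.

V ≈ 2.27 V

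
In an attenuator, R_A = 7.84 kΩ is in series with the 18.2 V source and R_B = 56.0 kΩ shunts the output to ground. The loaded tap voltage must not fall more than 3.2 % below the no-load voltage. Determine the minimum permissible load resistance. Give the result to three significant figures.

R_L(min) ≈ 208 kΩ

Output resistance R_th = R_A‖R_B = (7.84 × 56.0)/63.84 = 6.877 kΩ.
The fractional drop is R_th/(R_th + R_L); requiring this ≤ 0.0320 gives R_L ≥ R_th(1/0.0320 − 1) = 6.877 × 30.25 = 208 kΩ.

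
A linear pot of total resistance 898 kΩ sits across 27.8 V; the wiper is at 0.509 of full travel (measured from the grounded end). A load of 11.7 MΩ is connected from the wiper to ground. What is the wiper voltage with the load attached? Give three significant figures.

V ≈ 13.9 V

The wiper splits the pot into (1−α)R = 440.9 kΩ above and αR = 457.1 kΩ below.
Lower section ‖ load = 439.9 kΩ.
V_wiper = 27.8 × 439.9/(440.9 + 439.9) = 13.9 V.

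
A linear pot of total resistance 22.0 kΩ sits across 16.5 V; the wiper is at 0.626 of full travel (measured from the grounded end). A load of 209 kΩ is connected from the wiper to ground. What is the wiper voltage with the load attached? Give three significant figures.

The wiper splits the pot into (1−α)R = 8.228 kΩ above and αR = 13.77 kΩ below.
Lower section ‖ load = 12.92 kΩ.
V_wiper = 16.5 × 12.92/(8.228 + 12.92) = 10.1 V.

V ≈ 10.1 V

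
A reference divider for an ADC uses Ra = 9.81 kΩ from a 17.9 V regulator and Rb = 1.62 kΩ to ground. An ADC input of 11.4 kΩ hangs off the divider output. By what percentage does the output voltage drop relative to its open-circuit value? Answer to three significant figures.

10.9 %

The divider's output (Thévenin) resistance is Ra‖Rb = 1.390 kΩ.
Fractional drop under load = R_th/(R_th + R_L) = 1.390 / (1.390 + 11.4) = 0.1087.
So the output falls by 10.9 %.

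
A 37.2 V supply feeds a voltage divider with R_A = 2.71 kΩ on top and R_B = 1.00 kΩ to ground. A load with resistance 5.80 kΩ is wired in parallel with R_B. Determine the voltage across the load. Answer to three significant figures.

The load sits in parallel with R_B: R_B‖R_L = (1.00 × 5.80) / (1.00 + 5.80) = 0.8529 kΩ.
V_out = 37.2 × 0.8529 / (2.71 + 0.8529) = 37.2 × 0.8529/3.563 = 8.91 V.
(Unloaded it would have been 10.0 V.)

V_out ≈ 8.91 V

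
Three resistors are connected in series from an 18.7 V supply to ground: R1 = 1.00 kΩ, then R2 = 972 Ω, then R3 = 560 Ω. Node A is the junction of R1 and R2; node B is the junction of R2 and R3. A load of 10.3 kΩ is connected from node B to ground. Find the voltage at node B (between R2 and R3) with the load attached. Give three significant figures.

At node B, R3 is in parallel with the load: R3‖R_L = 531.1 Ω.
Below node A the resistance is R2 + (R3‖R_L) = 1503 Ω, so V_A = 18.7 × 1503/2503 = 11.23 V.
Then V_B = V_A × (R3‖R_L)/(R2 + R3‖R_L) = 11.23 × 531.1/1503 = 3.97 V.

V ≈ 3.97 V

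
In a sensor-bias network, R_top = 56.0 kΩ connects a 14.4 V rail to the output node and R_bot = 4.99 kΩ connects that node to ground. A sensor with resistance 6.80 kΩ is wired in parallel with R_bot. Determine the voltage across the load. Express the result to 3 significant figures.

The load sits in parallel with R_bot: R_bot‖R_L = (4.99 × 6.80) / (4.99 + 6.80) = 2.878 kΩ.
V_out = 14.4 × 2.878 / (56.0 + 2.878) = 14.4 × 2.878/58.88 = 0.704 V.

V_out ≈ 0.704 V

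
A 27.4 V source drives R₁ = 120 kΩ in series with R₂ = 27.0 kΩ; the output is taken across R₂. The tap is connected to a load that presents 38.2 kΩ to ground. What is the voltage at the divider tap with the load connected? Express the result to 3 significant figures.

The load sits in parallel with R₂: R₂‖R_L = (27.0 × 38.2) / (27.0 + 38.2) = 15.82 kΩ.
V_out = 27.4 × 15.82 / (120 + 15.82) = 27.4 × 15.82/135.8 = 3.19 V.
(Unloaded it would have been 5.03 V.)

V_out ≈ 3.19 V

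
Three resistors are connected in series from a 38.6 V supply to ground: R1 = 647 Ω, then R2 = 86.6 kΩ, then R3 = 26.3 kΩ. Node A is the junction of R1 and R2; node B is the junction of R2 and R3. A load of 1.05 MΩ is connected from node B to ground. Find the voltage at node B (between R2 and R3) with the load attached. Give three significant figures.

V ≈ 8.77 V

At node B, R3 is in parallel with the load: R3‖R_L = 25660 Ω.
Below node A the resistance is R2 + (R3‖R_L) = 112300 Ω, so V_A = 38.6 × 112300/112900 = 38.38 V.
Then V_B = V_A × (R3‖R_L)/(R2 + R3‖R_L) = 38.38 × 25660/112300 = 8.77 V.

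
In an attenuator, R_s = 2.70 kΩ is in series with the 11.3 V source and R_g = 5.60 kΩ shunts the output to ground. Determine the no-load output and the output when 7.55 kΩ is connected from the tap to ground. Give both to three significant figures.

Unloaded: 7.62 V; loaded: 6.14 V

Open-circuit: V = 11.3 × 5.60/(2.70 + 5.60) = 7.62 V.
With the load, R_g becomes R_g‖R_L = 3.215 kΩ, so V = 11.3 × 3.215/5.915 = 6.14 V.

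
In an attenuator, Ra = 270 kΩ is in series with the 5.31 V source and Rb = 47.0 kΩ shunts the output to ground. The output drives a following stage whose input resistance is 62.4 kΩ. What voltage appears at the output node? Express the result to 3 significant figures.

V_out ≈ 0.480 V

The load sits in parallel with Rb: Rb‖R_L = (47.0 × 62.4) / (47.0 + 62.4) = 26.81 kΩ.
V_out = 5.31 × 26.81 / (270 + 26.81) = 5.31 × 26.81/296.8 = 0.480 V.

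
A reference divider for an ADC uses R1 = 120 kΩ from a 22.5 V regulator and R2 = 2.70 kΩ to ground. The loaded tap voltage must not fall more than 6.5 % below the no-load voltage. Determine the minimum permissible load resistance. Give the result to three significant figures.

R_L(min) ≈ 38.0 kΩ

Output resistance R_th = R1‖R2 = (120 × 2.70)/122.7 = 2.641 kΩ.
The fractional drop is R_th/(R_th + R_L); requiring this ≤ 0.0650 gives R_L ≥ R_th(1/0.0650 − 1) = 2.641 × 14.38 = 38.0 kΩ.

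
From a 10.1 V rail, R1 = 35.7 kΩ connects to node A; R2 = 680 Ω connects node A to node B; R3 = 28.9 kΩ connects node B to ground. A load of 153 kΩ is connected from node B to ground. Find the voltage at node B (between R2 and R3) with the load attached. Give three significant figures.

At node B, R3 is in parallel with the load: R3‖R_L = 24310 Ω.
Below node A the resistance is R2 + (R3‖R_L) = 24990 Ω, so V_A = 10.1 × 24990/60690 = 4.159 V.
Then V_B = V_A × (R3‖R_L)/(R2 + R3‖R_L) = 4.159 × 24310/24990 = 4.05 V.

V ≈ 4.05 V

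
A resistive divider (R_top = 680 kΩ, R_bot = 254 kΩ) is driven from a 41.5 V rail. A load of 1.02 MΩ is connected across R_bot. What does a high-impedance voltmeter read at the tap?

The load sits in parallel with R_bot: R_bot‖R_L = (254 × 1020) / (254 + 1020) = 203.4 kΩ.
V_out = 41.5 × 203.4 / (680 + 203.4) = 41.5 × 203.4/883.4 = 9.55 V.
(Unloaded it would have been 11.3 V.)

V_out ≈ 9.55 V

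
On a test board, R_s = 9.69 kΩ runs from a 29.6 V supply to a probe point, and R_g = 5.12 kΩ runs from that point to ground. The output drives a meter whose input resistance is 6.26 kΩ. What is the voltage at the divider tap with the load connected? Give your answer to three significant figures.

The load sits in parallel with R_g: R_g‖R_L = (5.12 × 6.26) / (5.12 + 6.26) = 2.816 kΩ.
V_out = 29.6 × 2.816 / (9.69 + 2.816) = 29.6 × 2.816/12.51 = 6.67 V.

V_out ≈ 6.67 V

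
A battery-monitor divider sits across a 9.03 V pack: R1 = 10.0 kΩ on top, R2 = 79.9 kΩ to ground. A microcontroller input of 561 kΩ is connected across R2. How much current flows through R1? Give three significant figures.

I ≈ 0.113 mA

R2‖R_L = 69.94 kΩ, so the source sees R1 + R2‖R_L = 79.94 kΩ.
I = 9.03 V / 79.94 kΩ = 0.113 mA.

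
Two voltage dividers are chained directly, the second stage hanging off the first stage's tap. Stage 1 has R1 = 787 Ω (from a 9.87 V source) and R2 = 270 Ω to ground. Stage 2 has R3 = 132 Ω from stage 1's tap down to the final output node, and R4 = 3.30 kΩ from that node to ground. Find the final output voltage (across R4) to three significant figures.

Stage 2 presents R3+R4 = 3432 Ω as a load on stage 1's tap.
Stage 1's lower leg becomes R2‖(R3+R4) = 250.3 Ω, so V_mid = 9.87 × 250.3/1037 = 2.382 V.
Stage 2 is itself unloaded: V_out = V_mid × R4/(R3+R4) = 2.382 × 3300/3432 = 2.29 V.

V_out ≈ 2.29 V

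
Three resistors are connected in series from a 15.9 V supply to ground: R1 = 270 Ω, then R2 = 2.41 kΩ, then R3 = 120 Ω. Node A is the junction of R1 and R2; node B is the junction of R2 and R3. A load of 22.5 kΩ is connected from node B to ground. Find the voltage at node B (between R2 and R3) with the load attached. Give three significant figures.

V ≈ 0.678 V

At node B, R3 is in parallel with the load: R3‖R_L = 119.4 Ω.
Below node A the resistance is R2 + (R3‖R_L) = 2529 Ω, so V_A = 15.9 × 2529/2799 = 14.37 V.
Then V_B = V_A × (R3‖R_L)/(R2 + R3‖R_L) = 14.37 × 119.4/2529 = 0.678 V.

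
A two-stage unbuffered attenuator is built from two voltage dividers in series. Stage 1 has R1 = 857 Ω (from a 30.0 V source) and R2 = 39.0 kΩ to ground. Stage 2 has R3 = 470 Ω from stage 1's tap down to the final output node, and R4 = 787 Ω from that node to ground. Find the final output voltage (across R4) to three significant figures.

Stage 2 presents R3+R4 = 1257 Ω as a load on stage 1's tap.
Stage 1's lower leg becomes R2‖(R3+R4) = 1218 Ω, so V_mid = 30.0 × 1218/2075 = 17.61 V.
Stage 2 is itself unloaded: V_out = V_mid × R4/(R3+R4) = 17.61 × 787/1257 = 11.0 V.

V_out ≈ 11.0 V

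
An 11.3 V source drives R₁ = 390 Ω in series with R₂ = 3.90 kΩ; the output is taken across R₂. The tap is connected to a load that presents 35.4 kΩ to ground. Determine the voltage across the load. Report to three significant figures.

The load sits in parallel with R₂: R₂‖R_L = (3900 × 35400) / (3900 + 35400) = 3513 Ω.
V_out = 11.3 × 3513 / (390 + 3513) = 11.3 × 3513/3903 = 10.2 V.

V_out ≈ 10.2 V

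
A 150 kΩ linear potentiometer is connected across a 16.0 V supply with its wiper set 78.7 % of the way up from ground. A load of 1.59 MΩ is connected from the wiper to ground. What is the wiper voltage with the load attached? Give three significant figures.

The wiper splits the pot into (1−α)R = 31.95 kΩ above and αR = 118.0 kΩ below.
Lower section ‖ load = 109.9 kΩ.
V_wiper = 16.0 × 109.9/(31.95 + 109.9) = 12.4 V.

V ≈ 12.4 V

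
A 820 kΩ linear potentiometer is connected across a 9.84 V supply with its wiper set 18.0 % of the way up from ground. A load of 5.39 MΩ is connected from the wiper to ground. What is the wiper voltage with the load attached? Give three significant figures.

The wiper splits the pot into (1−α)R = 672.4 kΩ above and αR = 147.6 kΩ below.
Lower section ‖ load = 143.7 kΩ.
V_wiper = 9.84 × 143.7/(672.4 + 143.7) = 1.73 V.

V ≈ 1.73 V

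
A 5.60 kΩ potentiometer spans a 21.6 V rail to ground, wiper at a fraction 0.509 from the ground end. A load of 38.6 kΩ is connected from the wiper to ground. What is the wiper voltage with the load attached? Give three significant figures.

The wiper splits the pot into (1−α)R = 2.750 kΩ above and αR = 2.850 kΩ below.
Lower section ‖ load = 2.654 kΩ.
V_wiper = 21.6 × 2.654/(2.750 + 2.654) = 10.6 V.

V ≈ 10.6 V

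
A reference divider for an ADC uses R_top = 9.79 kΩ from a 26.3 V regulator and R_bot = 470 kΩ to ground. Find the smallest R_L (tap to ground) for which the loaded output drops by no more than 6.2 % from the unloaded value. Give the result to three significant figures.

Output resistance R_th = R_top‖R_bot = (9.79 × 470)/479.8 = 9.590 kΩ.
The fractional drop is R_th/(R_th + R_L); requiring this ≤ 0.0620 gives R_L ≥ R_th(1/0.0620 − 1) = 9.590 × 15.13 = 145 kΩ.

R_L(min) ≈ 145 kΩ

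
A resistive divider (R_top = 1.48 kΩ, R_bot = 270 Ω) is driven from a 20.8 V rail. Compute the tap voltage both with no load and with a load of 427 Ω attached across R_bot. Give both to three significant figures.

Unloaded: 3.21 V; loaded: 2.09 V

Open-circuit: V = 20.8 × 270/(1480 + 270) = 3.21 V.
With the load, R_bot becomes R_bot‖R_L = 165.4 Ω, so V = 20.8 × 165.4/1645 = 2.09 V.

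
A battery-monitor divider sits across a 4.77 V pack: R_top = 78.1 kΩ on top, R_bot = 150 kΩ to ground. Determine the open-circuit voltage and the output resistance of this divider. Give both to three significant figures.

V_th = 3.14 V, R_th = 51.4 kΩ

V_th is the open-circuit tap voltage: 4.77 × 150/(78.1 + 150) = 3.14 V.
With the supply zeroed, R_top and R_bot appear in parallel from the tap: R_th = R_top‖R_bot = (78.1 × 150)/228.1 = 51.4 kΩ.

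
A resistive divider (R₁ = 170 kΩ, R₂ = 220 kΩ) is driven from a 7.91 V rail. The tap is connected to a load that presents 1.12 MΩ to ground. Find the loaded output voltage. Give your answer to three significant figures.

V_out ≈ 4.11 V

The load sits in parallel with R₂: R₂‖R_L = (220 × 1120) / (220 + 1120) = 183.9 kΩ.
V_out = 7.91 × 183.9 / (170 + 183.9) = 7.91 × 183.9/353.9 = 4.11 V.
(Unloaded it would have been 4.46 V.)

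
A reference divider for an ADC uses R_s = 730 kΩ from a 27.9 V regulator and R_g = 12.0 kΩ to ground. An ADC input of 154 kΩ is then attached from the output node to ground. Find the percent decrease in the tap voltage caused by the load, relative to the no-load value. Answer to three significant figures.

The divider's output (Thévenin) resistance is R_s‖R_g = 11.81 kΩ.
Fractional drop under load = R_th/(R_th + R_L) = 11.81 / (11.81 + 154) = 0.07120.
So the output falls by 7.12 %.

7.12 %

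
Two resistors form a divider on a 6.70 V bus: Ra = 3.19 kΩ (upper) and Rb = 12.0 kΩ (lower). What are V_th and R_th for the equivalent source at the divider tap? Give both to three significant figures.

V_th = 5.29 V, R_th = 2.52 kΩ

V_th is the open-circuit tap voltage: 6.70 × 12.0/(3.19 + 12.0) = 5.29 V.
With the supply zeroed, Ra and Rb appear in parallel from the tap: R_th = Ra‖Rb = (3.19 × 12.0)/15.19 = 2.52 kΩ.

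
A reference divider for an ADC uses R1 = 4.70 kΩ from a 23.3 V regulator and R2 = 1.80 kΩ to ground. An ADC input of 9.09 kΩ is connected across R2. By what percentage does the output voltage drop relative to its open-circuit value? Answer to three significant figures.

12.5 %

The divider's output (Thévenin) resistance is R1‖R2 = 1.302 kΩ.
Fractional drop under load = R_th/(R_th + R_L) = 1.302 / (1.302 + 9.09) = 0.1252.
So the output falls by 12.5 %.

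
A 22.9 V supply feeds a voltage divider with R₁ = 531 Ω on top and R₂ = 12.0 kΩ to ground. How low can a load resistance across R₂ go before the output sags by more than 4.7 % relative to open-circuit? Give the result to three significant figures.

R_L(min) ≈ 10.3 kΩ

Output resistance R_th = R₁‖R₂ = (531 × 12000)/12530 = 508.5 Ω.
The fractional drop is R_th/(R_th + R_L); requiring this ≤ 0.0470 gives R_L ≥ R_th(1/0.0470 − 1) = 508.5 × 20.28 = 10.3 kΩ.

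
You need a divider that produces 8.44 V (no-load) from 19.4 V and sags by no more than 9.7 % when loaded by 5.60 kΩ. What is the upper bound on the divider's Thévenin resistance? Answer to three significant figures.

R_th ≤ 602 Ω

Loading drop = R_th/(R_th + R_L) ≤ 0.0970, so R_th ≤ R_L · ε/(1−ε) = 5.60 kΩ × 0.0970/0.9030 = 602 Ω.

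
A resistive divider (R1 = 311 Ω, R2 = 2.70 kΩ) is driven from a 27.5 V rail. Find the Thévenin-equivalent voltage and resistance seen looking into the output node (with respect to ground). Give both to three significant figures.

V_th is the open-circuit tap voltage: 27.5 × 2700/(311 + 2700) = 24.7 V.
With the supply zeroed, R1 and R2 appear in parallel from the tap: R_th = R1‖R2 = (311 × 2700)/3011 = 279 Ω.

V_th = 24.7 V, R_th = 279 Ω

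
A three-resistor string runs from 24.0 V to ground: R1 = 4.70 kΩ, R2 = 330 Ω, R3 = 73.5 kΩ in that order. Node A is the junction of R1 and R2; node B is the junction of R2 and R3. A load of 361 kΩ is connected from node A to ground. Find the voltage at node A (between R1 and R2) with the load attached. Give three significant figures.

Below node A the series string R2+R3 = 73830 Ω sits in parallel with the 361000 Ω load: 61290 Ω.
V_A = 24.0 × 61290/(4700 + 61290) = 22.3 V.

V ≈ 22.3 V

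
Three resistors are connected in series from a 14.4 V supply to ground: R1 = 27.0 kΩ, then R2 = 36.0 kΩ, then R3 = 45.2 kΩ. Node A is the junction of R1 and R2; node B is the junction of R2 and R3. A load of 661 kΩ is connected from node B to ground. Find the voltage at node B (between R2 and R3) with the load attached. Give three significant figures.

At node B, R3 is in parallel with the load: R3‖R_L = 42.31 kΩ.
Below node A the resistance is R2 + (R3‖R_L) = 78.31 kΩ, so V_A = 14.4 × 78.31/105.3 = 10.71 V.
Then V_B = V_A × (R3‖R_L)/(R2 + R3‖R_L) = 10.71 × 42.31/78.31 = 5.79 V.

V ≈ 5.79 V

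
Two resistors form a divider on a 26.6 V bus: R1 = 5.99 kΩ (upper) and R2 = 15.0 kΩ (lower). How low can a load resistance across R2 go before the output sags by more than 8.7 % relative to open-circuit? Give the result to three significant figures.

R_L(min) ≈ 44.9 kΩ

Output resistance R_th = R1‖R2 = (5.99 × 15.0)/20.99 = 4.281 kΩ.
The fractional drop is R_th/(R_th + R_L); requiring this ≤ 0.0870 gives R_L ≥ R_th(1/0.0870 − 1) = 4.281 × 10.49 = 44.9 kΩ.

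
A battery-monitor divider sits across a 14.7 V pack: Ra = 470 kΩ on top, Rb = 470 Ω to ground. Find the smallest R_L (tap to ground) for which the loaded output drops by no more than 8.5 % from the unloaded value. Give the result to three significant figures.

R_L(min) ≈ 5.05 kΩ

Output resistance R_th = Ra‖Rb = (470000 × 470)/470500 = 469.5 Ω.
The fractional drop is R_th/(R_th + R_L); requiring this ≤ 0.0850 gives R_L ≥ R_th(1/0.0850 − 1) = 469.5 × 10.76 = 5.05 kΩ.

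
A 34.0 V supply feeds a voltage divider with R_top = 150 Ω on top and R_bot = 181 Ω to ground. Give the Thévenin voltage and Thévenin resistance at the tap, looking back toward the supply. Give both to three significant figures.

V_th is the open-circuit tap voltage: 34.0 × 181/(150 + 181) = 18.6 V.
With the supply zeroed, R_top and R_bot appear in parallel from the tap: R_th = R_top‖R_bot = (150 × 181)/331.0 = 82.0 Ω.

V_th = 18.6 V, R_th = 82.0 Ω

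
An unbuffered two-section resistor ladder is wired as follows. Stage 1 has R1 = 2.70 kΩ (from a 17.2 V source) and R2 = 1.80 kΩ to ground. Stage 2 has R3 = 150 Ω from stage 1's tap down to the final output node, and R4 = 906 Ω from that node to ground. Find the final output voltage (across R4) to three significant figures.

Stage 2 presents R3+R4 = 1056 Ω as a load on stage 1's tap.
Stage 1's lower leg becomes R2‖(R3+R4) = 665.5 Ω, so V_mid = 17.2 × 665.5/3366 = 3.401 V.
Stage 2 is itself unloaded: V_out = V_mid × R4/(R3+R4) = 3.401 × 906/1056 = 2.92 V.

V_out ≈ 2.92 V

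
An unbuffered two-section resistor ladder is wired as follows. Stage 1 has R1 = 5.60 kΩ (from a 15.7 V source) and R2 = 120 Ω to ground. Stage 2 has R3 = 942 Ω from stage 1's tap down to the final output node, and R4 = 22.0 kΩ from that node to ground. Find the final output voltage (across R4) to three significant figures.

V_out ≈ 0.314 V

Stage 2 presents R3+R4 = 22940 Ω as a load on stage 1's tap.
Stage 1's lower leg becomes R2‖(R3+R4) = 119.4 Ω, so V_mid = 15.7 × 119.4/5719 = 0.3277 V.
Stage 2 is itself unloaded: V_out = V_mid × R4/(R3+R4) = 0.3277 × 22000/22940 = 0.314 V.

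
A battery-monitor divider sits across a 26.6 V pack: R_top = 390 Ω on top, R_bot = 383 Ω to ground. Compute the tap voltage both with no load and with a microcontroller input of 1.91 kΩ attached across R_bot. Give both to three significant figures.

Open-circuit: V = 26.6 × 383/(390 + 383) = 13.2 V.
With the load, R_bot becomes R_bot‖R_L = 319.0 Ω, so V = 26.6 × 319.0/709.0 = 12.0 V.

Unloaded: 13.2 V; loaded: 12.0 V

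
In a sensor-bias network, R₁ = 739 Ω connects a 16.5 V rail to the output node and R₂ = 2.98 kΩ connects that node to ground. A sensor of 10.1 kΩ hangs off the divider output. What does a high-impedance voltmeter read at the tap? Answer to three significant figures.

V_out ≈ 12.5 V

The load sits in parallel with R₂: R₂‖R_L = (2980 × 10100) / (2980 + 10100) = 2301 Ω.
V_out = 16.5 × 2301 / (739 + 2301) = 16.5 × 2301/3040 = 12.5 V.
(Unloaded it would have been 13.2 V.)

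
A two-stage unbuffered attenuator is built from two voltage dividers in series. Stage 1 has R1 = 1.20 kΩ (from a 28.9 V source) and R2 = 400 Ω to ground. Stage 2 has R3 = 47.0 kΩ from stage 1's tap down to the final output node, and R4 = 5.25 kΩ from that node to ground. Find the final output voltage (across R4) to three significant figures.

V_out ≈ 0.722 V

Stage 2 presents R3+R4 = 52250 Ω as a load on stage 1's tap.
Stage 1's lower leg becomes R2‖(R3+R4) = 397.0 Ω, so V_mid = 28.9 × 397.0/1597 = 7.184 V.
Stage 2 is itself unloaded: V_out = V_mid × R4/(R3+R4) = 7.184 × 5250/52250 = 0.722 V.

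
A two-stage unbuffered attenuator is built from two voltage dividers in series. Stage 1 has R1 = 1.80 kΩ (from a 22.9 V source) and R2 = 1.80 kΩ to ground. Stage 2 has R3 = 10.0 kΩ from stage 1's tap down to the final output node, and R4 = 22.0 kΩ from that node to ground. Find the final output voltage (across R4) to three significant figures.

Stage 2 presents R3+R4 = 32.00 kΩ as a load on stage 1's tap.
Stage 1's lower leg becomes R2‖(R3+R4) = 1.704 kΩ, so V_mid = 22.9 × 1.704/3.504 = 11.14 V.
Stage 2 is itself unloaded: V_out = V_mid × R4/(R3+R4) = 11.14 × 22.0/32.00 = 7.66 V.

V_out ≈ 7.66 V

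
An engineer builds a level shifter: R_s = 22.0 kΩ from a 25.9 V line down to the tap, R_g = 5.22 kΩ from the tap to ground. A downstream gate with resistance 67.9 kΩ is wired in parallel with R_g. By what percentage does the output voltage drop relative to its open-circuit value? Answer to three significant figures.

5.85 %

The divider's output (Thévenin) resistance is R_s‖R_g = 4.219 kΩ.
Fractional drop under load = R_th/(R_th + R_L) = 4.219 / (4.219 + 67.9) = 0.05850.
So the output falls by 5.85 %.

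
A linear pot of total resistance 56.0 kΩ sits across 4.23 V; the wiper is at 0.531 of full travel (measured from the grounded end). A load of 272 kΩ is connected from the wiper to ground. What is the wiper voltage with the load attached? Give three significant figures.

The wiper splits the pot into (1−α)R = 26.26 kΩ above and αR = 29.74 kΩ below.
Lower section ‖ load = 26.81 kΩ.
V_wiper = 4.23 × 26.81/(26.26 + 26.81) = 2.14 V.

V ≈ 2.14 V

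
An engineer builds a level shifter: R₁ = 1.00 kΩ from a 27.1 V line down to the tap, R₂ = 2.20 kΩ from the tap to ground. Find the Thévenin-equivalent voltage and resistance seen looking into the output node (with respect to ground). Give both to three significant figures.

V_th is the open-circuit tap voltage: 27.1 × 2.20/(1.00 + 2.20) = 18.6 V.
With the supply zeroed, R₁ and R₂ appear in parallel from the tap: R_th = R₁‖R₂ = (1.00 × 2.20)/3.200 = 688 Ω.

V_th = 18.6 V, R_th = 688 Ω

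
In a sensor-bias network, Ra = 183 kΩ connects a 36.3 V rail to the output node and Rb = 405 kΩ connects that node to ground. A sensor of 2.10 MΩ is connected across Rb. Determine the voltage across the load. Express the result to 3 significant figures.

V_out ≈ 23.6 V

The load sits in parallel with Rb: Rb‖R_L = (405 × 2100) / (405 + 2100) = 339.5 kΩ.
V_out = 36.3 × 339.5 / (183 + 339.5) = 36.3 × 339.5/522.5 = 23.6 V.
(Unloaded it would have been 25.0 V.)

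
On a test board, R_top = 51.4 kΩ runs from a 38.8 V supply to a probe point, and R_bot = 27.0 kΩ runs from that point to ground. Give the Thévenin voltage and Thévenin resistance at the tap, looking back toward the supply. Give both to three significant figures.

V_th is the open-circuit tap voltage: 38.8 × 27.0/(51.4 + 27.0) = 13.4 V.
With the supply zeroed, R_top and R_bot appear in parallel from the tap: R_th = R_top‖R_bot = (51.4 × 27.0)/78.40 = 17.7 kΩ.

V_th = 13.4 V, R_th = 17.7 kΩ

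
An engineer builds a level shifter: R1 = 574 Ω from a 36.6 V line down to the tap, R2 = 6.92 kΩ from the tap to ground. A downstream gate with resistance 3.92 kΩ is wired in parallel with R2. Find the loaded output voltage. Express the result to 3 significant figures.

The load sits in parallel with R2: R2‖R_L = (6920 × 3920) / (6920 + 3920) = 2502 Ω.
V_out = 36.6 × 2502 / (574 + 2502) = 36.6 × 2502/3076 = 29.8 V.

V_out ≈ 29.8 V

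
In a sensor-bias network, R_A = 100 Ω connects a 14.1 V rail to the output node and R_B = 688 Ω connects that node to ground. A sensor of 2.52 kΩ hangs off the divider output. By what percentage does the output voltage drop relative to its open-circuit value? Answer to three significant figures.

3.35 %

The divider's output (Thévenin) resistance is R_A‖R_B = 87.31 Ω.
Fractional drop under load = R_th/(R_th + R_L) = 87.31 / (87.31 + 2520) = 0.03349.
So the output falls by 3.35 %.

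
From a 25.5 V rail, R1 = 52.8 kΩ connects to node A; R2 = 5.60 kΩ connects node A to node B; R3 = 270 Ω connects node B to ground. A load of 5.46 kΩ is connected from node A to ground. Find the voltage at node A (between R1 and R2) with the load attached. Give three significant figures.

Below node A the series string R2+R3 = 5870 Ω sits in parallel with the 5460 Ω load: 2829 Ω.
V_A = 25.5 × 2829/(52800 + 2829) = 1.30 V.

V ≈ 1.30 V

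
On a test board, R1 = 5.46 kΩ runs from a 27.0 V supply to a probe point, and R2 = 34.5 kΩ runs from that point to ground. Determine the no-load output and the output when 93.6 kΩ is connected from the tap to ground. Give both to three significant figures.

Unloaded: 23.3 V; loaded: 22.2 V

Open-circuit: V = 27.0 × 34.5/(5.46 + 34.5) = 23.3 V.
With the load, R2 becomes R2‖R_L = 25.21 kΩ, so V = 27.0 × 25.21/30.67 = 22.2 V.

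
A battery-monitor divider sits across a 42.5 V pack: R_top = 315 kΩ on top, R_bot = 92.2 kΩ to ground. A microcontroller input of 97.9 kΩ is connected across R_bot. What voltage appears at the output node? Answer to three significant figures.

V_out ≈ 5.57 V

The load sits in parallel with R_bot: R_bot‖R_L = (92.2 × 97.9) / (92.2 + 97.9) = 47.48 kΩ.
V_out = 42.5 × 47.48 / (315 + 47.48) = 42.5 × 47.48/362.5 = 5.57 V.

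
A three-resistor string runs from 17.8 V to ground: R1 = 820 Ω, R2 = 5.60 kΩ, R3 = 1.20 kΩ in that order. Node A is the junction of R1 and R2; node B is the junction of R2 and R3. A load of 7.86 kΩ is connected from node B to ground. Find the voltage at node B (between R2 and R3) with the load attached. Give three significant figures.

At node B, R3 is in parallel with the load: R3‖R_L = 1041 Ω.
Below node A the resistance is R2 + (R3‖R_L) = 6641 Ω, so V_A = 17.8 × 6641/7461 = 15.84 V.
Then V_B = V_A × (R3‖R_L)/(R2 + R3‖R_L) = 15.84 × 1041/6641 = 2.48 V.

V ≈ 2.48 V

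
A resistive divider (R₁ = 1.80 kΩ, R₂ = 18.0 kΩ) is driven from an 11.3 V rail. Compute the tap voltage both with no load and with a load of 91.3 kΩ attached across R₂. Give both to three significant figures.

Unloaded: 10.3 V; loaded: 10.1 V

Open-circuit: V = 11.3 × 18.0/(1.80 + 18.0) = 10.3 V.
With the load, R₂ becomes R₂‖R_L = 15.04 kΩ, so V = 11.3 × 15.04/16.84 = 10.1 V.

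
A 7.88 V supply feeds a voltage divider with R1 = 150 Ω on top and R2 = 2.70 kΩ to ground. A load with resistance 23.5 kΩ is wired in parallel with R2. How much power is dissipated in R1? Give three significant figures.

P ≈ 1.41 mW

Total resistance from the source is R1 + (R2‖R_L) = 2572 Ω, so I = 7.88/2572 Ω = 3.064 mA.
P = I²·R1 = (3.064 mA)² × 150 Ω = 1.41 mW.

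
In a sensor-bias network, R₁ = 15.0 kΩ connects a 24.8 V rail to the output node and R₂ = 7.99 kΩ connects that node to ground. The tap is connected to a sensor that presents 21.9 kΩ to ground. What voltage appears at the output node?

V_out ≈ 6.96 V

The load sits in parallel with R₂: R₂‖R_L = (7.99 × 21.9) / (7.99 + 21.9) = 5.854 kΩ.
V_out = 24.8 × 5.854 / (15.0 + 5.854) = 24.8 × 5.854/20.85 = 6.96 V.
(Unloaded it would have been 8.62 V.)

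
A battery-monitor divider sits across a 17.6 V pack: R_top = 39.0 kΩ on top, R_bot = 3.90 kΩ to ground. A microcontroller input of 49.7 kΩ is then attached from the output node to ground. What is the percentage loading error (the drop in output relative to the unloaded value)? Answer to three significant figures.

The divider's output (Thévenin) resistance is R_top‖R_bot = 3.545 kΩ.
Fractional drop under load = R_th/(R_th + R_L) = 3.545 / (3.545 + 49.7) = 0.06659.
So the output falls by 6.66 %.

6.66 %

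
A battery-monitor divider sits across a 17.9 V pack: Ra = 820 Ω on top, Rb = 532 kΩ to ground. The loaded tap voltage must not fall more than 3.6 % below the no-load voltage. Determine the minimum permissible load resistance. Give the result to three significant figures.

R_L(min) ≈ 21.9 kΩ

Output resistance R_th = Ra‖Rb = (820 × 532000)/532800 = 818.7 Ω.
The fractional drop is R_th/(R_th + R_L); requiring this ≤ 0.0360 gives R_L ≥ R_th(1/0.0360 − 1) = 818.7 × 26.78 = 21.9 kΩ.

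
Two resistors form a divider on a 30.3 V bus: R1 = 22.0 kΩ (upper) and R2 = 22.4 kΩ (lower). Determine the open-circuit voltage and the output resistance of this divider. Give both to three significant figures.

V_th is the open-circuit tap voltage: 30.3 × 22.4/(22.0 + 22.4) = 15.3 V.
With the supply zeroed, R1 and R2 appear in parallel from the tap: R_th = R1‖R2 = (22.0 × 22.4)/44.40 = 11.1 kΩ.

V_th = 15.3 V, R_th = 11.1 kΩ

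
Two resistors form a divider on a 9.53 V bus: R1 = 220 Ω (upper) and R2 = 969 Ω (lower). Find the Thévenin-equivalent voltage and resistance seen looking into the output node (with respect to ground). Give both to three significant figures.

V_th is the open-circuit tap voltage: 9.53 × 969/(220 + 969) = 7.77 V.
With the supply zeroed, R1 and R2 appear in parallel from the tap: R_th = R1‖R2 = (220 × 969)/1189 = 179 Ω.

V_th = 7.77 V, R_th = 179 Ω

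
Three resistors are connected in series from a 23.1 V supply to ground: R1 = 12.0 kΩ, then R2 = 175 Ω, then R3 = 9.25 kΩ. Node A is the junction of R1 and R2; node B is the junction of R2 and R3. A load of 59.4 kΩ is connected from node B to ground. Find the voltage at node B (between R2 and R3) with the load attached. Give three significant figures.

V ≈ 9.16 V

At node B, R3 is in parallel with the load: R3‖R_L = 8004 Ω.
Below node A the resistance is R2 + (R3‖R_L) = 8179 Ω, so V_A = 23.1 × 8179/20180 = 9.363 V.
Then V_B = V_A × (R3‖R_L)/(R2 + R3‖R_L) = 9.363 × 8004/8179 = 9.16 V.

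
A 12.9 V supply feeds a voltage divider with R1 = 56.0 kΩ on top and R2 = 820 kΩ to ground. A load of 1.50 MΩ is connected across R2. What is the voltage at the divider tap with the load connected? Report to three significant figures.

The load sits in parallel with R2: R2‖R_L = (820 × 1500) / (820 + 1500) = 530.2 kΩ.
V_out = 12.9 × 530.2 / (56.0 + 530.2) = 12.9 × 530.2/586.2 = 11.7 V.

V_out ≈ 11.7 V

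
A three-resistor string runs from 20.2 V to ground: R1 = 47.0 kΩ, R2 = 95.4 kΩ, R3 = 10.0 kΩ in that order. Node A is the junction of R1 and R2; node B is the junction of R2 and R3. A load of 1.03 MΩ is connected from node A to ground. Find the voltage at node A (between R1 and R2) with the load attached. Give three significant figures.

Below node A the series string R2+R3 = 105.4 kΩ sits in parallel with the 1030 kΩ load: 95.62 kΩ.
V_A = 20.2 × 95.62/(47.0 + 95.62) = 13.5 V.

V ≈ 13.5 V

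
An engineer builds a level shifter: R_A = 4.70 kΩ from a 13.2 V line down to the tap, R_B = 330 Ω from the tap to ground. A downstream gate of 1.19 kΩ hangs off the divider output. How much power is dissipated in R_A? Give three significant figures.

P ≈ 33.3 mW

Total resistance from the source is R_A + (R_B‖R_L) = 4958 Ω, so I = 13.2/4958 Ω = 2.662 mA.
P = I²·R_A = (2.662 mA)² × 4.70 kΩ = 33.3 mW.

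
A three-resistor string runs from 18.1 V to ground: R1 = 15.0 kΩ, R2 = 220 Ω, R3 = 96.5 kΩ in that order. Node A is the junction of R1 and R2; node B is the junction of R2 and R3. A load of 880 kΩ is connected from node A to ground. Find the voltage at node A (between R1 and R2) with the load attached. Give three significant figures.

V ≈ 15.4 V

Below node A the series string R2+R3 = 96720 Ω sits in parallel with the 880000 Ω load: 87140 Ω.
V_A = 18.1 × 87140/(15000 + 87140) = 15.4 V.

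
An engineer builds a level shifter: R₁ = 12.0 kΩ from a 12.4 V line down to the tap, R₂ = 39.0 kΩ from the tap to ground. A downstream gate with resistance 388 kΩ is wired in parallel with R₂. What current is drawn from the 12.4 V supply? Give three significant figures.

I ≈ 0.261 mA

R₂‖R_L = 35.44 kΩ, so the source sees R₁ + R₂‖R_L = 47.44 kΩ.
I = 12.4 V / 47.44 kΩ = 0.261 mA.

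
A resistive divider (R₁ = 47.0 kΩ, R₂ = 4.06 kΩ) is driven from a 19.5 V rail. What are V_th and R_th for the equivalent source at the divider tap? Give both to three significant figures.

V_th is the open-circuit tap voltage: 19.5 × 4.06/(47.0 + 4.06) = 1.55 V.
With the supply zeroed, R₁ and R₂ appear in parallel from the tap: R_th = R₁‖R₂ = (47.0 × 4.06)/51.06 = 3.74 kΩ.

V_th = 1.55 V, R_th = 3.74 kΩ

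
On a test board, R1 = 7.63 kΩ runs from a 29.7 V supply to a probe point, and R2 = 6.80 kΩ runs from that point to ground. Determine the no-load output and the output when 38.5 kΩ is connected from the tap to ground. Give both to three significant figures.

Unloaded: 14.0 V; loaded: 12.8 V

Open-circuit: V = 29.7 × 6.80/(7.63 + 6.80) = 14.0 V.
With the load, R2 becomes R2‖R_L = 5.779 kΩ, so V = 29.7 × 5.779/13.41 = 12.8 V.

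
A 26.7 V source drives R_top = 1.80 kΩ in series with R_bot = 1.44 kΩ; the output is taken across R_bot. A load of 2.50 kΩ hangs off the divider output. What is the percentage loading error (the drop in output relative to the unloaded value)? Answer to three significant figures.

The divider's output (Thévenin) resistance is R_top‖R_bot = 0.8000 kΩ.
Fractional drop under load = R_th/(R_th + R_L) = 0.8000 / (0.8000 + 2.50) = 0.2424.
So the output falls by 24.2 %.

24.2 %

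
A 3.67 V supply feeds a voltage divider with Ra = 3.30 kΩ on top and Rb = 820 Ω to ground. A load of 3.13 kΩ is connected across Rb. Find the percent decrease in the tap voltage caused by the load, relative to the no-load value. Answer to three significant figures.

The divider's output (Thévenin) resistance is Ra‖Rb = 656.8 Ω.
Fractional drop under load = R_th/(R_th + R_L) = 656.8 / (656.8 + 3130) = 0.1734.
So the output falls by 17.3 %.

17.3 %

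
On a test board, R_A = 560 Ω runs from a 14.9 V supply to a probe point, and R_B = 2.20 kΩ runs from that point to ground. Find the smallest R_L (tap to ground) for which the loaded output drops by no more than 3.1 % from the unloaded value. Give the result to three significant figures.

R_L(min) ≈ 14.0 kΩ

Output resistance R_th = R_A‖R_B = (560 × 2200)/2760 = 446.4 Ω.
The fractional drop is R_th/(R_th + R_L); requiring this ≤ 0.0310 gives R_L ≥ R_th(1/0.0310 − 1) = 446.4 × 31.26 = 14.0 kΩ.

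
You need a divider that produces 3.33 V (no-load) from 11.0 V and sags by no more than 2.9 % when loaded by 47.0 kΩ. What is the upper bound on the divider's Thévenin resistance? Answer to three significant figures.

R_th ≤ 1.40 kΩ

Loading drop = R_th/(R_th + R_L) ≤ 0.0290, so R_th ≤ R_L · ε/(1−ε) = 47.0 kΩ × 0.0290/0.9710 = 1.40 kΩ.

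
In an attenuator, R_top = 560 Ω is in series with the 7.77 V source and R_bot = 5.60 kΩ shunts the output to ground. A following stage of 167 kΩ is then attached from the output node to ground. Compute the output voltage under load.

V_out ≈ 7.04 V

The load sits in parallel with R_bot: R_bot‖R_L = (5600 × 167000) / (5600 + 167000) = 5418 Ω.
V_out = 7.77 × 5418 / (560 + 5418) = 7.77 × 5418/5978 = 7.04 V.
(Unloaded it would have been 7.06 V.)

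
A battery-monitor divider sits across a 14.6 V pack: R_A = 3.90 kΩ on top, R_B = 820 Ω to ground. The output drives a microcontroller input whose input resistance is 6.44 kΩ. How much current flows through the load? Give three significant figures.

I_L ≈ 0.356 mA

R_B‖R_L = 727.4 Ω; V_out = 14.6 × 727.4/4627 = 2.295 V.
I_L = V_out / R_L = 2.295 / 6.44 kΩ = 0.356 mA.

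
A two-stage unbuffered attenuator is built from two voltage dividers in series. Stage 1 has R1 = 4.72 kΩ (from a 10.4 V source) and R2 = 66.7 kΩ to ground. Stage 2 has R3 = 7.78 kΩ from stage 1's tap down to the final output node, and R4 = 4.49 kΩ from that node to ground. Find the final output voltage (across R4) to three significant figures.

Stage 2 presents R3+R4 = 12.27 kΩ as a load on stage 1's tap.
Stage 1's lower leg becomes R2‖(R3+R4) = 10.36 kΩ, so V_mid = 10.4 × 10.36/15.08 = 7.146 V.
Stage 2 is itself unloaded: V_out = V_mid × R4/(R3+R4) = 7.146 × 4.49/12.27 = 2.61 V.

V_out ≈ 2.61 V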